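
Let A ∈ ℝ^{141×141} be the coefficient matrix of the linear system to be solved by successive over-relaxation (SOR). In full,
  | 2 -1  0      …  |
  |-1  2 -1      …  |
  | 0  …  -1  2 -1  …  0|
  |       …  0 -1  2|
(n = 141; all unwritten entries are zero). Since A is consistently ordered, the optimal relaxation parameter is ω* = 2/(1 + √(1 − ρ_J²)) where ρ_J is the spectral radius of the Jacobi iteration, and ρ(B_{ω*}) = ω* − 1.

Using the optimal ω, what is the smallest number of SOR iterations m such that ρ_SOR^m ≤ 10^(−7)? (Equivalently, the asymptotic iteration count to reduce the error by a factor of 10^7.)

m = 365

½·tridiag(1,0,1) at n=141: λ_k = cos(kπ/142); max |λ| at k=1 ⇒ ρ_J = cos(π/142) ≈ 0.9997553.
root = sin(π/142) = 0.0221221  (since 1−cos² = sin²).
So ω* = 2/1.0221221 = 1.9567134 (Young).
ρ(B_{ω*}) = ω*−1 = 0.9567134
m ≥ 7·ln10 / (−ln 0.9567134) = 364.239; smallest integer m = 365.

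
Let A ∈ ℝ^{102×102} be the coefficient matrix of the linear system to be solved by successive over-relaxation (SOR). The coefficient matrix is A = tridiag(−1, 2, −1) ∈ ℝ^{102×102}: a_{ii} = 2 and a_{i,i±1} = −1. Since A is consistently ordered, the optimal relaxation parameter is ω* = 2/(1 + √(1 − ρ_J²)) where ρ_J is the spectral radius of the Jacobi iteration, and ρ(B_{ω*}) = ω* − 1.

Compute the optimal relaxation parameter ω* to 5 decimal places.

½·tridiag(1,0,1) at n=102: λ_k = cos(kπ/103); max |λ| at k=1 ⇒ ρ_J = cos(π/103) ≈ 0.99953.
√(1−ρ_J²) = |sin(π/103)| = 0.030496
ω* = 2/(1 + 0.030496) = 2/1.030496 = 1.94081.
and ρ(B_{ω*}) = 1.94081 − 1 = 0.94081.

ω* = 1.94081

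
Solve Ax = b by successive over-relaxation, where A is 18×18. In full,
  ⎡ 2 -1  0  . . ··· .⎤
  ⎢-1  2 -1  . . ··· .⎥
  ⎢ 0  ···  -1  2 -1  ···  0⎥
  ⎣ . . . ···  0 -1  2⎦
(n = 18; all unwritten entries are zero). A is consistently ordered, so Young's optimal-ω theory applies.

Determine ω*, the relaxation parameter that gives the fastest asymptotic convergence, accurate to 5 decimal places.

ω* = 1.71734

spectrum of D⁻¹(L+U) = {cos(kπ/19) : 1≤k≤18}; ρ_J = cos(π/19) = 0.98636.
√(1−ρ_J²) simplifies to sin(π/19) = 0.164595.
[ω*] 2 ÷ (1 + 0.164595) = 2 ÷ 1.164595 = 1.71734.
[ρ_SOR] ω* − 1 = 0.71734.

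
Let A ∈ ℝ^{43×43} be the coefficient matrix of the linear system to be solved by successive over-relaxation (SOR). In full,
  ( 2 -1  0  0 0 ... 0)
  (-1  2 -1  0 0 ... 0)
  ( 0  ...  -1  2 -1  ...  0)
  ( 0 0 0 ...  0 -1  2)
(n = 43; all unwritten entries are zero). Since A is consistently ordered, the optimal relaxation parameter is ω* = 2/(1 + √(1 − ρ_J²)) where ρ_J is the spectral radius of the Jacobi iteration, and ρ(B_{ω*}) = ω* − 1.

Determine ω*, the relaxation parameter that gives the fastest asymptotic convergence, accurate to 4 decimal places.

B_J for the 43×43 system has eigenvalues cos(kπ/44); ρ_J = cos(π/44) = 0.9975.
√(1−ρ_J²) simplifies to sin(π/44) = 0.07134.
ω* = 2/(1+0.07134) = 1.8668
At ω = 1.8668 every |λ(B_ω)| = ω−1, so ρ_SOR = 0.8668.

ω* = 1.8668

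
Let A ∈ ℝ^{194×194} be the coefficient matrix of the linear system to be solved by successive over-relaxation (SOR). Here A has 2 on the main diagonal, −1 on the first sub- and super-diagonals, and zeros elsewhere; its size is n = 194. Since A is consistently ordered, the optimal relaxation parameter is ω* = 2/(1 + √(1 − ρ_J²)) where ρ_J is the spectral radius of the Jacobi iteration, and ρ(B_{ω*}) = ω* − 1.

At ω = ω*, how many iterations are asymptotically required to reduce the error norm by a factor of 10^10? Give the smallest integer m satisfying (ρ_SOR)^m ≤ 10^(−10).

B_J for the 194×194 system has eigenvalues cos(kπ/195); ρ_J = cos(π/195) = 0.9998702.
root = sin(π/195) = 0.0161100  (since 1−cos² = sin²).
ω* = 2 / (1 + 0.0161100) = 2 / 1.0161100 ≈ 1.9682908.
[ρ_SOR] ω* − 1 = 0.9682908.
10·ln10 = 23.0259; −ln(0.9682908) = 0.0322228; m = ⌈23.0259/0.0322228⌉ = ⌈714.584⌉ = 715.

m = 715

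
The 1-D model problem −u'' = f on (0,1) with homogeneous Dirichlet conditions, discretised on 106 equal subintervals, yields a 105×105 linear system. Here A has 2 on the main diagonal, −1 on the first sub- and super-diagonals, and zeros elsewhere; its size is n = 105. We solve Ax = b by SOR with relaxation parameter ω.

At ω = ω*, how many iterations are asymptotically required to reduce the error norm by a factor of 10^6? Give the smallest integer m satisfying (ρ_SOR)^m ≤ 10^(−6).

m = 234

n=105: λ(B_J) = 1 − λ(A)/2 = cos(kπ/106); k=1 gives ρ_J = 0.9995608.
root = sin(π/106) = 0.0296333  (since 1−cos² = sin²).
So ω* = 2/1.0296333 = 1.9424391 (Young).
ρ_SOR = ω* − 1 = 1.9424391 − 1 = 0.9424391.
For 6 digits: m = 6·ln10 / (−ln 0.9424391) = 13.8155/0.059284 = 233.039; round up → m = 234.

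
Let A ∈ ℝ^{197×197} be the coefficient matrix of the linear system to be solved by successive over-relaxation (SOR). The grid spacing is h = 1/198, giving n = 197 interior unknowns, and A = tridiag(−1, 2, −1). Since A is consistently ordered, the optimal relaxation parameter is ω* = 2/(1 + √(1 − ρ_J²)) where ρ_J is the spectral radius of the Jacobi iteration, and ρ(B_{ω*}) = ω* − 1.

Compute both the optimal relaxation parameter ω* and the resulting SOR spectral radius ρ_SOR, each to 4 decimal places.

With n=197, ρ(Jacobi) = cos(π/198) = 0.9999.
√(1 − cos²(π/198)) = sin(π/198) ≈ 0.01587.
ω* = 2 / (1 + 0.01587) = 2 / 1.01587 ≈ 1.9688.
ρ(B_{ω*}) = ω*−1 = 0.9688

ω* = 1.9688, ρ_SOR = 0.9688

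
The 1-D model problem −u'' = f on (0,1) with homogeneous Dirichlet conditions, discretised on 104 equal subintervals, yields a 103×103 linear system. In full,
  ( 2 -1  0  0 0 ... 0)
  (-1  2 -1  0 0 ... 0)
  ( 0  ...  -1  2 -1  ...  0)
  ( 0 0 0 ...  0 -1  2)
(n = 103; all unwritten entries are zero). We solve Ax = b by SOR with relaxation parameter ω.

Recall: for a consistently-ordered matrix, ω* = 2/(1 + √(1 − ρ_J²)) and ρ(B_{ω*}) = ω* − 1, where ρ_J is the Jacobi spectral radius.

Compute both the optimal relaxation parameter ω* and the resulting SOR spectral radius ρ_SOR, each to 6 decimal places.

ω* = 1.941365, ρ_SOR = 0.941365

[ρ_J] n=103: ρ(B_J) = cos(π/(n+1)) = cos(π/104) = 0.999544.
√(1−ρ_J²) = |sin(π/104)| = 0.0302030
ω* = 2 / (1 + 0.0302030) = 2 / 1.0302030 ≈ 1.941365.
and ρ(B_{ω*}) = 1.941365 − 1 = 0.941365.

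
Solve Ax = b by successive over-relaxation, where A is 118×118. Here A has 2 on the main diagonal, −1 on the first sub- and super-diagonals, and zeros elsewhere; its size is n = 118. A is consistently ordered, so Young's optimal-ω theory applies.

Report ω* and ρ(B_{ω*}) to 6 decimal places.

B_J for the 118×118 system has eigenvalues cos(kπ/119); ρ_J = cos(π/119) = 0.999652.
√(1−ρ_J²) simplifies to sin(π/119) = 0.0263969.
[ω*] 2 ÷ (1 + 0.0263969) = 2 ÷ 1.0263969 = 1.948564.
Hence ρ(B_{ω*}) = 1.948564 − 1 = 0.948564.

ω* = 1.948564, ρ_SOR = 0.948564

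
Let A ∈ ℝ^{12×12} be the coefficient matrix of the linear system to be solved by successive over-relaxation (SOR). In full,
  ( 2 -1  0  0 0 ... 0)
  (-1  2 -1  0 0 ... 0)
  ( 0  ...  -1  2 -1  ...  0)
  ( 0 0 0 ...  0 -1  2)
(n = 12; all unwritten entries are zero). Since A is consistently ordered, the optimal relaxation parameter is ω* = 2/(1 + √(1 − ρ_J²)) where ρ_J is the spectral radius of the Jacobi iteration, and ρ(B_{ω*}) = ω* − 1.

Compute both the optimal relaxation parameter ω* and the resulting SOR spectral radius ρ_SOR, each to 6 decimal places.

ω* = 1.613794, ρ_SOR = 0.613794

With n=12, ρ(Jacobi) = cos(π/13) = 0.970942.
√(1 − cos²(π/13)) = sin(π/13) ≈ 0.2393157.
Then 2/(1+√(1−ρ_J²)) = 2/(1+0.2393157); ω* = 2/1.2393157 = 1.613794.
ρ_SOR = ω* − 1 = 1.613794 − 1 = 0.613794.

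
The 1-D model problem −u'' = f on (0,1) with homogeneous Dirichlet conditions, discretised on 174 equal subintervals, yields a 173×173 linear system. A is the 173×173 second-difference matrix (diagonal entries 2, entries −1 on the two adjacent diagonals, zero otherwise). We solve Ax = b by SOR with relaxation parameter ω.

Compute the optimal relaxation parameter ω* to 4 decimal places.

With n=173, ρ(Jacobi) = cos(π/174) = 0.9998.
1 − cos²(π/174) = sin²(π/174) ⇒ √(1−ρ_J²) = sin(π/174) = 0.01805.
Young: ω* = 2/(1+√(1−ρ_J²)) = 2/(1+0.01805) = 2/1.01805 = 1.9645.
[ρ_SOR] ω* − 1 = 0.9645.

ω* = 1.9645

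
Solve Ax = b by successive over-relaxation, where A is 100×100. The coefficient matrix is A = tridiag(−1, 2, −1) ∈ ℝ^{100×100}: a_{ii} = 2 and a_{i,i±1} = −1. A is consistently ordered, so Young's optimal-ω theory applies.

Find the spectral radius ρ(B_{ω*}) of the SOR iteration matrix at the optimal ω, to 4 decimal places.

ρ_J = max_k |cos(kπ/101)| = cos(π/101) = 0.9995
root = sin(π/101) = 0.03110  (since 1−cos² = sin²).
Then 2/(1+√(1−ρ_J²)) = 2/(1+0.03110); ω* = 2/1.03110 = 1.9397.
[ρ_SOR] ω* − 1 = 0.9397.

ρ_SOR = 0.9397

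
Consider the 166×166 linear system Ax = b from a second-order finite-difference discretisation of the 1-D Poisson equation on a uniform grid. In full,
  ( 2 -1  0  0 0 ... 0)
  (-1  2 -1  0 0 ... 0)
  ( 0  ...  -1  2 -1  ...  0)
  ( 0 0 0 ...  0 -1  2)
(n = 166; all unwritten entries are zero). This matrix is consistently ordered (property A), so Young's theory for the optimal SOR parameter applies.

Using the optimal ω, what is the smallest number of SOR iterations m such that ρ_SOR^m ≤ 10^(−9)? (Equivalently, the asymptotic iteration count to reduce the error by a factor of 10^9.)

ρ_J = max_k |cos(kπ/167)| = cos(π/167) = 0.9998231
√(1−ρ_J²) simplifies to sin(π/167) = 0.0188108.
Young: ω* = 2/(1+√(1−ρ_J²)) = 2/(1+0.0188108) = 2/1.0188108 = 1.9630730.
ρ_SOR = ω* − 1 ≈ 0.9630730.
ρ_SOR^m ≤ 10^(−9) ⇔ m ≥ 9·ln10/(−ln 0.9630730) = 20.7233/0.0376261 = 550.769; m = ⌈550.769⌉ = 551.

m = 551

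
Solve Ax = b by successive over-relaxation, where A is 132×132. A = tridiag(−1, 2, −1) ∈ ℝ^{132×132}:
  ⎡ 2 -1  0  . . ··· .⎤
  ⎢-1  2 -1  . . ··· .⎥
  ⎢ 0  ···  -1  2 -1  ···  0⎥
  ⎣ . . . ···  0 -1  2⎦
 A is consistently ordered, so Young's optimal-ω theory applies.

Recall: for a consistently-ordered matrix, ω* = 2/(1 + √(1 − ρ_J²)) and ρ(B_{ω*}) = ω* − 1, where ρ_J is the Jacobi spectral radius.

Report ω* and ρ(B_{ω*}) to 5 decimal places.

ω* = 1.95385, ρ_SOR = 0.95385

spectrum of D⁻¹(L+U) = {cos(kπ/133) : 1≤k≤132}; ρ_J = cos(π/133) = 0.99972.
√(1−ρ_J²) = |sin(π/133)| = 0.023619
ω* = 2 / (1 + 0.023619) = 2 / 1.023619 ≈ 1.95385.
ρ(B_{ω*}) = ω*−1 = 0.95385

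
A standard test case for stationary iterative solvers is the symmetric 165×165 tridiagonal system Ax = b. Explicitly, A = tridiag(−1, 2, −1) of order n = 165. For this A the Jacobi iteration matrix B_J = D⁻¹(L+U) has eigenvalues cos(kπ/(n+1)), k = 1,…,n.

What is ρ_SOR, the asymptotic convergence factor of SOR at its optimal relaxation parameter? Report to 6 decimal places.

ρ_SOR = 0.962855

n=165: λ(B_J) = 1 − λ(A)/2 = cos(kπ/166); k=1 gives ρ_J = 0.999821.
√(1−ρ_J²) = |sin(π/166)| = 0.0189241
[ω*] 2 ÷ (1 + 0.0189241) = 2 ÷ 1.0189241 = 1.962855.
ρ(B_{ω*}) = ω*−1 = 0.962855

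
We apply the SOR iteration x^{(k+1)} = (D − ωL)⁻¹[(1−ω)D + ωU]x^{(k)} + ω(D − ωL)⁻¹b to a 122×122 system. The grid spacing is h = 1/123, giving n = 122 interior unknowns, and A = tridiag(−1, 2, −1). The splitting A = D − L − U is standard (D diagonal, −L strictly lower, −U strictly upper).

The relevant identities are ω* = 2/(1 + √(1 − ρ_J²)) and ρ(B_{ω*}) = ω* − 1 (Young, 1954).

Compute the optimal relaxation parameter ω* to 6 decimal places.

n=122: λ(B_J) = 1 − λ(A)/2 = cos(kπ/123); k=1 gives ρ_J = 0.999674.
√(1−ρ_J²) simplifies to sin(π/123) = 0.0255386.
ω* = 2 / (1 + 0.0255386) = 2 / 1.0255386 ≈ 1.950195.
At ω = 1.950195 every |λ(B_ω)| = ω−1, so ρ_SOR = 0.950195.

ω* = 1.950195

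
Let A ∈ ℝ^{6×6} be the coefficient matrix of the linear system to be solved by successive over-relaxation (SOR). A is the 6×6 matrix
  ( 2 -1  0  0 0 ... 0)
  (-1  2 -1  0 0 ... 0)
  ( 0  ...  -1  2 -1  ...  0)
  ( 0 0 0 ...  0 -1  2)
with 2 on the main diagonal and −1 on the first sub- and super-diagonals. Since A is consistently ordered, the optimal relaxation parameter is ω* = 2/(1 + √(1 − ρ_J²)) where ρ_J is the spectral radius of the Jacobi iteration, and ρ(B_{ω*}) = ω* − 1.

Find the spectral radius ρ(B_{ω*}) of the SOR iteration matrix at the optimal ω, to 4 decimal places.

B_J for the 6×6 system has eigenvalues cos(kπ/7); ρ_J = cos(π/7) = 0.9010.
root = sin(π/7) = 0.43388  (since 1−cos² = sin²).
ω* = 2/(1+0.43388) = 1.3948
and ρ(B_{ω*}) = 1.3948 − 1 = 0.3948.

ρ_SOR = 0.3948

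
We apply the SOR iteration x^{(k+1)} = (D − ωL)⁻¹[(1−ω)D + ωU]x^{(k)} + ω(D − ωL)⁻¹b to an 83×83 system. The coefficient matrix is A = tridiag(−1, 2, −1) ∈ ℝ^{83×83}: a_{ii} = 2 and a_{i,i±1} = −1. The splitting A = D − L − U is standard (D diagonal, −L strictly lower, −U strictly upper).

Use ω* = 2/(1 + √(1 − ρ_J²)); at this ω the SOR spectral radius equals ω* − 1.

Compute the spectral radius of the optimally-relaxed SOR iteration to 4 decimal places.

ρ_SOR = 0.9279

With n=83, ρ(Jacobi) = cos(π/84) = 0.9993.
√(1 − cos²(π/84)) = sin(π/84) ≈ 0.03739.
ω* = 2/(1+0.03739) = 1.9279
ρ_SOR = ω* − 1 = 1.9279 − 1 = 0.9279.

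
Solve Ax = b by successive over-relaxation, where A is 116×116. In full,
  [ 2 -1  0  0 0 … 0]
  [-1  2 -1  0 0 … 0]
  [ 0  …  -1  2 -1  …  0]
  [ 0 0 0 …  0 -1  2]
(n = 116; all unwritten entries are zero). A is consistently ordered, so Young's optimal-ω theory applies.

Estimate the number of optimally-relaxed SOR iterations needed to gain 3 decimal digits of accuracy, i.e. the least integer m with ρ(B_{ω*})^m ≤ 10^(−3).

m = 129

ρ_J = max_k |cos(kπ/117)| = cos(π/117) = 0.9996395
root = sin(π/117) = 0.0268480  (since 1−cos² = sin²).
Then 2/(1+√(1−ρ_J²)) = 2/(1+0.0268480); ω* = 2/1.0268480 = 1.9477079.
ρ_SOR = ω* − 1 = 1.9477079 − 1 = 0.9477079.
For 3 digits: m = 3·ln10 / (−ln 0.9477079) = 6.90776/0.0537089 = 128.615; round up → m = 129.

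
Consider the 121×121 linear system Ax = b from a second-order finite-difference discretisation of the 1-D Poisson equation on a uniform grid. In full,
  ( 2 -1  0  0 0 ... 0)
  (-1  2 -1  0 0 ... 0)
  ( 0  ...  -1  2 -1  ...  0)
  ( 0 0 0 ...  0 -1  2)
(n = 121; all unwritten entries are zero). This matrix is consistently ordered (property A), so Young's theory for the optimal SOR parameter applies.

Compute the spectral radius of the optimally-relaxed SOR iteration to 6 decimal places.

ρ_SOR = 0.949797

spectrum of D⁻¹(L+U) = {cos(kπ/122) : 1≤k≤121}; ρ_J = cos(π/122) = 0.999668.
root = sin(π/122) = 0.0257479  (since 1−cos² = sin²).
ω* = 2 / (1 + 0.0257479) = 2 / 1.0257479 ≈ 1.949797.
[ρ_SOR] ω* − 1 = 0.949797.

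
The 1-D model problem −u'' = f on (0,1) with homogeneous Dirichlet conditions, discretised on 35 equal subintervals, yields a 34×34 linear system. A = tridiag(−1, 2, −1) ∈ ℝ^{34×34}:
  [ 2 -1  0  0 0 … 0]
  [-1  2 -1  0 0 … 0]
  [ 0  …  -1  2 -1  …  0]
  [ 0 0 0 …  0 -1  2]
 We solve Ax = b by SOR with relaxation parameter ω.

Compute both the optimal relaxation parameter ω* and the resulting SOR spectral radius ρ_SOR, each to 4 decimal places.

ω* = 1.8355, ρ_SOR = 0.8355

ρ_J = max_k |cos(kπ/35)| = cos(π/35) = 0.9960
root = sin(π/35) = 0.08964  (since 1−cos² = sin²).
ω* = 2 / (1 + 0.08964) = 2 / 1.08964 ≈ 1.8355.
and ρ(B_{ω*}) = 1.8355 − 1 = 0.8355.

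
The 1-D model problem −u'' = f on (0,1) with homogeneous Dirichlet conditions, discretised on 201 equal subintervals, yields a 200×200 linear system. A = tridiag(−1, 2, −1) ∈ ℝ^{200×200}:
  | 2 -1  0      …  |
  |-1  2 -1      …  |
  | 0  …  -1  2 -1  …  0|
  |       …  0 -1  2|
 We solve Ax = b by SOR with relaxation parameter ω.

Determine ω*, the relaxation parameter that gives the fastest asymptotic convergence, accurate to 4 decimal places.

ω* = 1.9692

½·tridiag(1,0,1) at n=200: λ_k = cos(kπ/201); max |λ| at k=1 ⇒ ρ_J = cos(π/201) ≈ 0.9999.
√(1 − cos²(π/201)) = sin(π/201) ≈ 0.01563.
[ω*] 2 ÷ (1 + 0.01563) = 2 ÷ 1.01563 = 1.9692.
ρ_SOR = ω* − 1 = 1.9692 − 1 = 0.9692.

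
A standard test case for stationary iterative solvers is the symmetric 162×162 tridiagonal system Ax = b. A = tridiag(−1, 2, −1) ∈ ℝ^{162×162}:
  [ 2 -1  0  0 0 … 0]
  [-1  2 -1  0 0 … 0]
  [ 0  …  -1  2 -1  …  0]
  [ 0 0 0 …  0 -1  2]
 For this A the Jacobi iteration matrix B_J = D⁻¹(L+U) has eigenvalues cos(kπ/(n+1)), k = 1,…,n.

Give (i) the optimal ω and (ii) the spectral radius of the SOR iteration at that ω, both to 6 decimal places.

ω* = 1.962184, ρ_SOR = 0.962184

With n=162, ρ(Jacobi) = cos(π/163) = 0.999814.
√(1−ρ_J²) simplifies to sin(π/163) = 0.0192724.
ω* = 2 / (1 + 0.0192724) = 2 / 1.0192724 ≈ 1.962184.
Hence ρ(B_{ω*}) = 1.962184 − 1 = 0.962184.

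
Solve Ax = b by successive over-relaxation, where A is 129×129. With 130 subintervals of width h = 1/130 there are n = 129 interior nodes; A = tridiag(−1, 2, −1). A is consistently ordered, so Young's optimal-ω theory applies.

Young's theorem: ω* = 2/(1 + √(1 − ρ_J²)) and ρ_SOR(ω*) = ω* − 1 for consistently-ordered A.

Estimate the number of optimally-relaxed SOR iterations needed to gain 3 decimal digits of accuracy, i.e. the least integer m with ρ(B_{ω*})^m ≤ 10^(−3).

m = 143

ρ_J = max_k |cos(kπ/130)| = cos(π/130) = 0.9997080
1 − cos²(π/130) = sin²(π/130) ⇒ √(1−ρ_J²) = sin(π/130) = 0.0241637.
Young: ω* = 2/(1+√(1−ρ_J²)) = 2/(1+0.0241637) = 2/1.0241637 = 1.9528128.
ρ_SOR = ω* − 1 ≈ 0.9528128.
Need (0.9528128)^m ≤ 10^(−3): m ≥ 3·ln10/|ln 0.9528128| = 6.90776/0.0483368 = 142.909 ⇒ m = 143.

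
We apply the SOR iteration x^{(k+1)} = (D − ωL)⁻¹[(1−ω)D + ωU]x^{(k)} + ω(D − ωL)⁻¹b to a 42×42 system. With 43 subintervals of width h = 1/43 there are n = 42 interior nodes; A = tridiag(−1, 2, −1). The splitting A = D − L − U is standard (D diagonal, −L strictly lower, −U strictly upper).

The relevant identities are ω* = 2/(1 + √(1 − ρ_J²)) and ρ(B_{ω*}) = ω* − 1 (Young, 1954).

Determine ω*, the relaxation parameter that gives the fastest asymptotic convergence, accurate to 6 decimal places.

ρ_J = max_k |cos(kπ/43)| = cos(π/43) = 0.997332
1 − cos²(π/43) = sin²(π/43) ⇒ √(1−ρ_J²) = sin(π/43) = 0.0729953.
ω* = 2 / (1 + 0.0729953) = 2 / 1.0729953 ≈ 1.863941.
Hence ρ(B_{ω*}) = 1.863941 − 1 = 0.863941.

ω* = 1.863941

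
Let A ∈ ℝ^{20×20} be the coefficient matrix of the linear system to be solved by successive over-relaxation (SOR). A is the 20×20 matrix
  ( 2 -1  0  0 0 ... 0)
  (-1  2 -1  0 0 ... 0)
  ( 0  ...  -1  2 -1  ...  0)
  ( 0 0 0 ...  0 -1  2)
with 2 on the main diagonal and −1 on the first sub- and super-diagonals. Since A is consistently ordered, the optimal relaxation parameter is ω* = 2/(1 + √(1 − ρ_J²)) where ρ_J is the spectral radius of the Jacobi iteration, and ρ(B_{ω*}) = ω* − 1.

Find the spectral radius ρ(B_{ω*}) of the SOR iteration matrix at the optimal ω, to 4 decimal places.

ρ_SOR = 0.7406

n=20: λ(B_J) = 1 − λ(A)/2 = cos(kπ/21); k=1 gives ρ_J = 0.9888.
1 − cos²(π/21) = sin²(π/21) ⇒ √(1−ρ_J²) = sin(π/21) = 0.14904.
ω* = 2 / (1 + 0.14904) = 2 / 1.14904 ≈ 1.7406.
At ω = 1.7406 every |λ(B_ω)| = ω−1, so ρ_SOR = 0.7406.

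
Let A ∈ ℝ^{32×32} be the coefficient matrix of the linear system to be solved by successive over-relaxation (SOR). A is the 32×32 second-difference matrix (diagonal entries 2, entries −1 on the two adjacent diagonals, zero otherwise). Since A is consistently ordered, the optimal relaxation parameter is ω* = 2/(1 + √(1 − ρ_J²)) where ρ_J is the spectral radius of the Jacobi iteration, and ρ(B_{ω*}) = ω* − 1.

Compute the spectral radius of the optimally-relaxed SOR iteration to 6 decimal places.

[ρ_J] n=32: ρ(B_J) = cos(π/(n+1)) = cos(π/33) = 0.995472.
√(1−ρ_J²) = |sin(π/33)| = 0.0950560
ω* = 2/(1 + 0.0950560) = 2/1.0950560 = 1.826391.
ρ_SOR = ω* − 1 = 1.826391 − 1 = 0.826391.

ρ_SOR = 0.826391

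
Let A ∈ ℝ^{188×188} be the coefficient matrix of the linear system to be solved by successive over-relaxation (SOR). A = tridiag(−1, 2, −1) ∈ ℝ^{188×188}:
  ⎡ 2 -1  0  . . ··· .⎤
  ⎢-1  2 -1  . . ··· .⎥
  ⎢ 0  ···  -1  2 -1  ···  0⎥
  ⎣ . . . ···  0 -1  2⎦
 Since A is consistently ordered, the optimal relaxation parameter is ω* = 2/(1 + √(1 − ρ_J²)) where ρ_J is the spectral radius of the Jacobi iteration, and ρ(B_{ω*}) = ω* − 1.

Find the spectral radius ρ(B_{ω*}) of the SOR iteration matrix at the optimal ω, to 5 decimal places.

½·tridiag(1,0,1) at n=188: λ_k = cos(kπ/189); max |λ| at k=1 ⇒ ρ_J = cos(π/189) ≈ 0.99986.
√(1−ρ_J²) = |sin(π/189)| = 0.016621
Then 2/(1+√(1−ρ_J²)) = 2/(1+0.016621); ω* = 2/1.016621 = 1.96730.
ρ_SOR = ω* − 1 ≈ 0.96730.

ρ_SOR = 0.96730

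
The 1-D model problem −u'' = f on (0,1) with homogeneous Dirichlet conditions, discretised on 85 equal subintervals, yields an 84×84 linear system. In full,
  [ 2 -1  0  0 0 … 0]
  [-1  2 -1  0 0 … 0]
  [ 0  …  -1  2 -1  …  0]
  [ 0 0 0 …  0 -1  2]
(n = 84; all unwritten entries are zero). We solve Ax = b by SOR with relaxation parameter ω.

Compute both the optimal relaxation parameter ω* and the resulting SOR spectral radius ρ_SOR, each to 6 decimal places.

With n=84, ρ(Jacobi) = cos(π/85) = 0.999317.
√(1−ρ_J²) simplifies to sin(π/85) = 0.0369515.
Then 2/(1+√(1−ρ_J²)) = 2/(1+0.0369515); ω* = 2/1.0369515 = 1.928731.
Hence ρ(B_{ω*}) = 1.928731 − 1 = 0.928731.

ω* = 1.928731, ρ_SOR = 0.928731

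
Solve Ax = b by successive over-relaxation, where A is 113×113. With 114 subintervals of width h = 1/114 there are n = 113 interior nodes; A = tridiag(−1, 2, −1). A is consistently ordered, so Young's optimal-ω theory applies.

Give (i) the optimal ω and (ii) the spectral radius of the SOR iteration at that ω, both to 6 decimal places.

ω* = 1.946369, ρ_SOR = 0.946369

[ρ_J] n=113: ρ(B_J) = cos(π/(n+1)) = cos(π/114) = 0.999620.
root = sin(π/114) = 0.0275543  (since 1−cos² = sin²).
Then 2/(1+√(1−ρ_J²)) = 2/(1+0.0275543); ω* = 2/1.0275543 = 1.946369.
ρ_SOR = ω* − 1 = 1.946369 − 1 = 0.946369.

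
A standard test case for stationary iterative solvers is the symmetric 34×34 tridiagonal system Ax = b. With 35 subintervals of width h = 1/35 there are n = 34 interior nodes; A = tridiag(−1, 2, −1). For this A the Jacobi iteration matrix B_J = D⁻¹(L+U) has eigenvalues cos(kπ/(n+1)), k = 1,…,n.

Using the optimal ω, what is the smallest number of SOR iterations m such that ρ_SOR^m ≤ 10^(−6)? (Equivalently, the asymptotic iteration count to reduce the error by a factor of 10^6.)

B_J for the 34×34 system has eigenvalues cos(kπ/35); ρ_J = cos(π/35) = 0.9959743.
√(1−ρ_J²) simplifies to sin(π/35) = 0.0896393.
Young: ω* = 2/(1+√(1−ρ_J²)) = 2/(1+0.0896393) = 2/1.0896393 = 1.8354698.
and ρ(B_{ω*}) = 1.8354698 − 1 = 0.8354698.
Need (0.8354698)^m ≤ 10^(−6): m ≥ 6·ln10/|ln 0.8354698| = 13.8155/0.179761 = 76.855 ⇒ m = 77.

m = 77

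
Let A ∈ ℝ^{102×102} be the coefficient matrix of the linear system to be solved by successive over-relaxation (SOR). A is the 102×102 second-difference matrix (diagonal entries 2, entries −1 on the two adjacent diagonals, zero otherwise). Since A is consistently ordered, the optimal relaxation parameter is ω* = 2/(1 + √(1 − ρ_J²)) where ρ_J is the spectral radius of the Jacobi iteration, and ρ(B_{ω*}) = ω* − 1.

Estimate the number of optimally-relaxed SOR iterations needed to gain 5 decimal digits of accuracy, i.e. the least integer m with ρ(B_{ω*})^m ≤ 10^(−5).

B_J for the 102×102 system has eigenvalues cos(kπ/103); ρ_J = cos(π/103) = 0.9995349.
√(1−ρ_J²) = |sin(π/103)| = 0.0304962
Then 2/(1+√(1−ρ_J²)) = 2/(1+0.0304962); ω* = 2/1.0304962 = 1.9408126.
ρ(B_{ω*}) = ω*−1 = 0.9408126
m ≥ 5·ln10 / (−ln 0.9408126) = 188.701; smallest integer m = 189.

m = 189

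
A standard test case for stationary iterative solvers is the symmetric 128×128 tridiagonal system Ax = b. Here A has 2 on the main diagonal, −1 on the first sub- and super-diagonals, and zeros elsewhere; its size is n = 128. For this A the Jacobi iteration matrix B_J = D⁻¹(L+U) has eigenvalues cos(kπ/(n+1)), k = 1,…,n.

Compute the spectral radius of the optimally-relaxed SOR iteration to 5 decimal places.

ρ_SOR = 0.95246

[ρ_J] n=128: ρ(B_J) = cos(π/(n+1)) = cos(π/129) = 0.99970.
root = sin(π/129) = 0.024351  (since 1−cos² = sin²).
So ω* = 2/1.024351 = 1.95246 (Young).
[ρ_SOR] ω* − 1 = 0.95246.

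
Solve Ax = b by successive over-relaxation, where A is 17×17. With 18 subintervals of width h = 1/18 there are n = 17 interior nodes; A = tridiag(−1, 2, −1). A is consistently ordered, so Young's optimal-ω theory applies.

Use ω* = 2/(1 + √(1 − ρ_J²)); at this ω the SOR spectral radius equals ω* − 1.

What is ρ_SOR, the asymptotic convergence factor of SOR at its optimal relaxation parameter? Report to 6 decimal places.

B_J for the 17×17 system has eigenvalues cos(kπ/18); ρ_J = cos(π/18) = 0.984808.
root = sin(π/18) = 0.1736482  (since 1−cos² = sin²).
ω* = 2/(1+0.1736482) = 1.704088
and ρ(B_{ω*}) = 1.704088 − 1 = 0.704088.

ρ_SOR = 0.704088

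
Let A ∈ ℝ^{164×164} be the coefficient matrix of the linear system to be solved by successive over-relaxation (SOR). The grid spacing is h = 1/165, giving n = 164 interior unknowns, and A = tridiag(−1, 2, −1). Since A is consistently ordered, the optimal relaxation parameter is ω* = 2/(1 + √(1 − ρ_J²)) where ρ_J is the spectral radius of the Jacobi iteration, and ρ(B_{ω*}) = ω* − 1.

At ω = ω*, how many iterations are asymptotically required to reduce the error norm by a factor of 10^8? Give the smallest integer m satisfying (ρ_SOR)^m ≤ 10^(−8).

m = 484

With n=164, ρ(Jacobi) = cos(π/165) = 0.9998187.
√(1−ρ_J²) = |sin(π/165)| = 0.0190388
[ω*] 2 ÷ (1 + 0.0190388) = 2 ÷ 1.0190388 = 1.9626338.
ρ_SOR = ω* − 1 ≈ 0.9626338.
8·ln10 = 18.4207; −ln(0.9626338) = 0.0380822; m = ⌈18.4207/0.0380822⌉ = ⌈483.709⌉ = 484.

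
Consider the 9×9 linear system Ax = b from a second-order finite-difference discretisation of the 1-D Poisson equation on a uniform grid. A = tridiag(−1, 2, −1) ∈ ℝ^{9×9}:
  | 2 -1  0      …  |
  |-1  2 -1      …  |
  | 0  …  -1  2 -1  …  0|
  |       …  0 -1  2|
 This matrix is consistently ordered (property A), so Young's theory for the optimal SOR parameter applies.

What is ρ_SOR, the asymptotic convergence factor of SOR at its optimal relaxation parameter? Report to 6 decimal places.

spectrum of D⁻¹(L+U) = {cos(kπ/10) : 1≤k≤9}; ρ_J = cos(π/10) = 0.951057.
√(1−ρ_J²) simplifies to sin(π/10) = 0.3090170.
[ω*] 2 ÷ (1 + 0.3090170) = 2 ÷ 1.3090170 = 1.527864.
ρ_SOR = ω* − 1 ≈ 0.527864.

ρ_SOR = 0.527864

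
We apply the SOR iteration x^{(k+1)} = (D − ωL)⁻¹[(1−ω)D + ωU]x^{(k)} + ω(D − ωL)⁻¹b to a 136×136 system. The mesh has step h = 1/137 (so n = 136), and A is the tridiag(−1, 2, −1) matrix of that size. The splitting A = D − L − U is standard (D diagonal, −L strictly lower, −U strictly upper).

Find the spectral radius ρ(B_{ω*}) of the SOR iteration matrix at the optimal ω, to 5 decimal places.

With n=136, ρ(Jacobi) = cos(π/137) = 0.99974.
√(1−ρ_J²) simplifies to sin(π/137) = 0.022929.
ω* = 2/(1 + 0.022929) = 2/1.022929 = 1.95517.
At ω = 1.95517 every |λ(B_ω)| = ω−1, so ρ_SOR = 0.95517.

ρ_SOR = 0.95517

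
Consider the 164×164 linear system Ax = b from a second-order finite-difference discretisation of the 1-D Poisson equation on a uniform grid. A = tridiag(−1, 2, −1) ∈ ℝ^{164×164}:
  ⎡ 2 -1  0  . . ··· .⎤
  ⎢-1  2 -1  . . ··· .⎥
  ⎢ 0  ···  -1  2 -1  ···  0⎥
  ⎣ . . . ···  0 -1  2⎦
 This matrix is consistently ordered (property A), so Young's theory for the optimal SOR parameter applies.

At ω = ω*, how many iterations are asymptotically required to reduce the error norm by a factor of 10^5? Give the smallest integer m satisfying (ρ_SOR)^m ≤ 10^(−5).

n=164: λ(B_J) = 1 − λ(A)/2 = cos(kπ/165); k=1 gives ρ_J = 0.9998187.
√(1 − cos²(π/165)) = sin(π/165) ≈ 0.0190388.
So ω* = 2/1.0190388 = 1.9626338 (Young).
and ρ(B_{ω*}) = 1.9626338 − 1 = 0.9626338.
Need (0.9626338)^m ≤ 10^(−5): m ≥ 5·ln10/|ln 0.9626338| = 11.5129/0.0380822 = 302.317 ⇒ m = 303.

m = 303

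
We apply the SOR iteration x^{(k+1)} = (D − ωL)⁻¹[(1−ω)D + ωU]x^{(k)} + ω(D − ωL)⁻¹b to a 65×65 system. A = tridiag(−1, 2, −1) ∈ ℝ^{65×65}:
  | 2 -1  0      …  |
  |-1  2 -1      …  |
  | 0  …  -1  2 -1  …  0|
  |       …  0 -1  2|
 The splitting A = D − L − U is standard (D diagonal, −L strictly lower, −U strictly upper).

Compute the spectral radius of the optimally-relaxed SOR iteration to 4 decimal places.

ρ_SOR = 0.9092

½·tridiag(1,0,1) at n=65: λ_k = cos(kπ/66); max |λ| at k=1 ⇒ ρ_J = cos(π/66) ≈ 0.9989.
√(1 − cos²(π/66)) = sin(π/66) ≈ 0.04758.
Young: ω* = 2/(1+√(1−ρ_J²)) = 2/(1+0.04758) = 2/1.04758 = 1.9092.
Hence ρ(B_{ω*}) = 1.9092 − 1 = 0.9092.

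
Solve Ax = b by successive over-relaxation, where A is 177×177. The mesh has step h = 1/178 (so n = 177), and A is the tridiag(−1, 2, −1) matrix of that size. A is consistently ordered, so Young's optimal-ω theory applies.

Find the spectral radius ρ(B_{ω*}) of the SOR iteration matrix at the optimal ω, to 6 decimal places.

ρ_SOR = 0.965315

½·tridiag(1,0,1) at n=177: λ_k = cos(kπ/178); max |λ| at k=1 ⇒ ρ_J = cos(π/178) ≈ 0.999844.
root = sin(π/178) = 0.0176485  (since 1−cos² = sin²).
Then 2/(1+√(1−ρ_J²)) = 2/(1+0.0176485); ω* = 2/1.0176485 = 1.965315.
and ρ(B_{ω*}) = 1.965315 − 1 = 0.965315.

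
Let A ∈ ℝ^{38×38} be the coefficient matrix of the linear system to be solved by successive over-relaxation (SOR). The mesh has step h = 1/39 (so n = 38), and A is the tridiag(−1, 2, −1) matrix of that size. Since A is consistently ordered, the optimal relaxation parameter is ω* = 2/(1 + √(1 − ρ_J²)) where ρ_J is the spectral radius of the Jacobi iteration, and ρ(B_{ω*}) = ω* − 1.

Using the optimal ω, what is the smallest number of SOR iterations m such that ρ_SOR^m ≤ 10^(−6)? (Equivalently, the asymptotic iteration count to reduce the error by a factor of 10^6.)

½·tridiag(1,0,1) at n=38: λ_k = cos(kπ/39); max |λ| at k=1 ⇒ ρ_J = cos(π/39) ≈ 0.9967573.
1 − cos²(π/39) = sin²(π/39) ⇒ √(1−ρ_J²) = sin(π/39) = 0.0804666.
Then 2/(1+√(1−ρ_J²)) = 2/(1+0.0804666); ω* = 2/1.0804666 = 1.8510521.
ρ_SOR = ω* − 1 ≈ 0.8510521.
(0.8510521)^m ≤ 10^{−6}  ⇒  m·ln(0.8510521) ≤ −6·ln10  ⇒  m ≥ 85.661  ⇒  m = 86

m = 86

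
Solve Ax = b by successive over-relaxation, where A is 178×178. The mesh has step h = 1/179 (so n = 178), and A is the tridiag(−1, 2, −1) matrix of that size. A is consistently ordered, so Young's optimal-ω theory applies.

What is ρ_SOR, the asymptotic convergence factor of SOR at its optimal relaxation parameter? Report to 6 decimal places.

With n=178, ρ(Jacobi) = cos(π/179) = 0.999846.
√(1−ρ_J²) simplifies to sin(π/179) = 0.0175499.
ω* = 2/(1 + 0.0175499) = 2/1.0175499 = 1.965506.
Hence ρ(B_{ω*}) = 1.965506 − 1 = 0.965506.

ρ_SOR = 0.965506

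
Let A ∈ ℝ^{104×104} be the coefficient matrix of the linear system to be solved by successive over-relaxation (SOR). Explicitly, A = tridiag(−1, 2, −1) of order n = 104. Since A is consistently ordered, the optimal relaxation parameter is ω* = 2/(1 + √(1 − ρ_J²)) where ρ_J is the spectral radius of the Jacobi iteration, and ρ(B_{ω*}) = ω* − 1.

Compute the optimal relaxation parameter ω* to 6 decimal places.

½·tridiag(1,0,1) at n=104: λ_k = cos(kπ/105); max |λ| at k=1 ⇒ ρ_J = cos(π/105) ≈ 0.999552.
root = sin(π/105) = 0.0299155  (since 1−cos² = sin²).
Then 2/(1+√(1−ρ_J²)) = 2/(1+0.0299155); ω* = 2/1.0299155 = 1.941907.
Hence ρ(B_{ω*}) = 1.941907 − 1 = 0.941907.

ω* = 1.941907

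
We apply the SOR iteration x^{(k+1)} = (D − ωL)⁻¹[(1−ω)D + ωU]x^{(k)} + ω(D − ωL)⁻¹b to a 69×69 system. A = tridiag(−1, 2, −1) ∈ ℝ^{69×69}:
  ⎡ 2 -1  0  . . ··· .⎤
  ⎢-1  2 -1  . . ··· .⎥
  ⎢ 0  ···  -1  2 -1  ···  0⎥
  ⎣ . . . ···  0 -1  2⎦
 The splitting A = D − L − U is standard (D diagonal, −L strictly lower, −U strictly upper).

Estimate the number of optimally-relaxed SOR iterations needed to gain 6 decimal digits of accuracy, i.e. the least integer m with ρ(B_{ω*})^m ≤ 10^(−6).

[ρ_J] n=69: ρ(B_J) = cos(π/(n+1)) = cos(π/70) = 0.9989931.
√(1−ρ_J²) simplifies to sin(π/70) = 0.0448648.
So ω* = 2/1.0448648 = 1.9141232 (Young).
ρ_SOR = ω* − 1 = 1.9141232 − 1 = 0.9141232.
For 6 digits: m = 6·ln10 / (−ln 0.9141232) = 13.8155/0.0897899 = 153.865; round up → m = 154.

m = 154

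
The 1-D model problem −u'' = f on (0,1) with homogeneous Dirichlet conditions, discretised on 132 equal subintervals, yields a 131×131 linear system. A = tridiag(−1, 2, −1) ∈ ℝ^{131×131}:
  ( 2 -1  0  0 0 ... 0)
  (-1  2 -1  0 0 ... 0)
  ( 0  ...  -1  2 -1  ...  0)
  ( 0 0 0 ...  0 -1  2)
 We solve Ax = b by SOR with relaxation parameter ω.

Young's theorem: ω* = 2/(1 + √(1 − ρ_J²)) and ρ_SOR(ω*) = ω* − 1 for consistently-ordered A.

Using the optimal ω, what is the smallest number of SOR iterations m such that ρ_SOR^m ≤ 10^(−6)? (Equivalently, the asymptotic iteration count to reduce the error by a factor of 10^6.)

m = 291

spectrum of D⁻¹(L+U) = {cos(kπ/132) : 1≤k≤131}; ρ_J = cos(π/132) = 0.9997168.
root = sin(π/132) = 0.0237977  (since 1−cos² = sin²).
ω* = 2/(1+0.0237977) = 1.9535109
[ρ_SOR] ω* − 1 = 0.9535109.
Need (0.9535109)^m ≤ 10^(−6): m ≥ 6·ln10/|ln 0.9535109| = 13.8155/0.0476044 = 290.215 ⇒ m = 291.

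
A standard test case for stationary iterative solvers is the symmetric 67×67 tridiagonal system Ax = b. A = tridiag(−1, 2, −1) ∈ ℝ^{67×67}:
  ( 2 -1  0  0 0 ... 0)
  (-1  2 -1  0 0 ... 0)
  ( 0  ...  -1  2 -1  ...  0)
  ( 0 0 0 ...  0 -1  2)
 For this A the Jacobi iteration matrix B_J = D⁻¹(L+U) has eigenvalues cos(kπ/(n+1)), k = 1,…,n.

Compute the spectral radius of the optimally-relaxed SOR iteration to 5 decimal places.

ρ_SOR = 0.91171

[ρ_J] n=67: ρ(B_J) = cos(π/(n+1)) = cos(π/68) = 0.99893.
1 − cos²(π/68) = sin²(π/68) ⇒ √(1−ρ_J²) = sin(π/68) = 0.046183.
ω* = 2 / (1 + 0.046183) = 2 / 1.046183 ≈ 1.91171.
ρ_SOR = ω* − 1 ≈ 0.91171.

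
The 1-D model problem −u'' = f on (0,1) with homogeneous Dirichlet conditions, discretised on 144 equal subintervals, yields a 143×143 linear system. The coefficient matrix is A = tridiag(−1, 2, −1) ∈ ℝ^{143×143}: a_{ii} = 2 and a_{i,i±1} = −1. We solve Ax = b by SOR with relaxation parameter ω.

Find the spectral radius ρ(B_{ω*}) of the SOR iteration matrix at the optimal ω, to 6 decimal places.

ρ_J = max_k |cos(kπ/144)| = cos(π/144) = 0.999762
1 − cos²(π/144) = sin²(π/144) ⇒ √(1−ρ_J²) = sin(π/144) = 0.0218149.
ω* = 2/(1+0.0218149) = 1.957302
[ρ_SOR] ω* − 1 = 0.957302.

ρ_SOR = 0.957302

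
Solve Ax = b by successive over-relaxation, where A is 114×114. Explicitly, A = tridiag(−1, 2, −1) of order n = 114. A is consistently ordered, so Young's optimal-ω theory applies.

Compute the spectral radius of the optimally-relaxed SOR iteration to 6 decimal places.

ρ_SOR = 0.946823

spectrum of D⁻¹(L+U) = {cos(kπ/115) : 1≤k≤114}; ρ_J = cos(π/115) = 0.999627.
1 − cos²(π/115) = sin²(π/115) ⇒ √(1−ρ_J²) = sin(π/115) = 0.0273148.
ω* = 2 / (1 + 0.0273148) = 2 / 1.0273148 ≈ 1.946823.
ρ(B_{ω*}) = ω*−1 = 0.946823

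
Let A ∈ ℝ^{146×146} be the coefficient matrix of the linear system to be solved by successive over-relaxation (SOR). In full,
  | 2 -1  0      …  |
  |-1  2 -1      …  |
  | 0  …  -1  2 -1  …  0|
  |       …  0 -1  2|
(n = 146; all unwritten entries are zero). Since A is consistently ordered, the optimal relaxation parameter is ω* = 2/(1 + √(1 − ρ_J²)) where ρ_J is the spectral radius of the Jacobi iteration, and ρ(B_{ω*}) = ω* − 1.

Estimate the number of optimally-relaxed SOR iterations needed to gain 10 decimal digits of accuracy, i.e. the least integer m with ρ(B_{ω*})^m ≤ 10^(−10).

m = 539

With n=146, ρ(Jacobi) = cos(π/147) = 0.9997716.
1 − cos²(π/147) = sin²(π/147) ⇒ √(1−ρ_J²) = sin(π/147) = 0.0213698.
ω* = 2/(1 + 0.0213698) = 2/1.0213698 = 1.9581546.
and ρ(B_{ω*}) = 1.9581546 − 1 = 0.9581546.
ρ_SOR^m ≤ 10^(−10) ⇔ m ≥ 10·ln10/(−ln 0.9581546) = 23.0259/0.0427461 = 538.667; m = ⌈538.667⌉ = 539.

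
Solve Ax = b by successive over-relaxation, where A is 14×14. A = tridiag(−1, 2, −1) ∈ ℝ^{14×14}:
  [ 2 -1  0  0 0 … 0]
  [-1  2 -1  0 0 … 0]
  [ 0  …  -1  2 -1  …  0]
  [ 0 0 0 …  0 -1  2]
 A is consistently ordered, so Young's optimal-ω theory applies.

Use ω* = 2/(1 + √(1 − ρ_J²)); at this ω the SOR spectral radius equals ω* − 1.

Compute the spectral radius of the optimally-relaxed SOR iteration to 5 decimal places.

n=14: λ(B_J) = 1 − λ(A)/2 = cos(kπ/15); k=1 gives ρ_J = 0.97815.
root = sin(π/15) = 0.207912  (since 1−cos² = sin²).
ω* = 2 / (1 + 0.207912) = 2 / 1.207912 ≈ 1.65575.
At ω = 1.65575 every |λ(B_ω)| = ω−1, so ρ_SOR = 0.65575.

ρ_SOR = 0.65575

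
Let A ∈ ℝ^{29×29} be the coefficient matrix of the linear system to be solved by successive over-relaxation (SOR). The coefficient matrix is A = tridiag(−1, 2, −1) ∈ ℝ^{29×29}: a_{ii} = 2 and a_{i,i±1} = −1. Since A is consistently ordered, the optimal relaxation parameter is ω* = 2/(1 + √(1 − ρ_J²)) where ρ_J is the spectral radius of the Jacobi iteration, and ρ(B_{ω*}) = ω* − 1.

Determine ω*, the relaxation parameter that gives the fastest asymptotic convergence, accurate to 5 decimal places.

ω* = 1.81073

spectrum of D⁻¹(L+U) = {cos(kπ/30) : 1≤k≤29}; ρ_J = cos(π/30) = 0.99452.
√(1−ρ_J²) = |sin(π/30)| = 0.104528
ω* = 2 / (1 + 0.104528) = 2 / 1.104528 ≈ 1.81073.
At ω = 1.81073 every |λ(B_ω)| = ω−1, so ρ_SOR = 0.81073.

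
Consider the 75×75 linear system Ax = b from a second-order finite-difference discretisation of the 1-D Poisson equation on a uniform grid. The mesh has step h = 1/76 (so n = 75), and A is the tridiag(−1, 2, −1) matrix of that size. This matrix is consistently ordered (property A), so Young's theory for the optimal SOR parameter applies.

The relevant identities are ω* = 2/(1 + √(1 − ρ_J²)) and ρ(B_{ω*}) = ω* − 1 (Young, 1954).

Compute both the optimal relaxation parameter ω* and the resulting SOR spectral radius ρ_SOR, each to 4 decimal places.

ω* = 1.9206, ρ_SOR = 0.9206

[ρ_J] n=75: ρ(B_J) = cos(π/(n+1)) = cos(π/76) = 0.9991.
1 − cos²(π/76) = sin²(π/76) ⇒ √(1−ρ_J²) = sin(π/76) = 0.04132.
[ω*] 2 ÷ (1 + 0.04132) = 2 ÷ 1.04132 = 1.9206.
Hence ρ(B_{ω*}) = 1.9206 − 1 = 0.9206.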